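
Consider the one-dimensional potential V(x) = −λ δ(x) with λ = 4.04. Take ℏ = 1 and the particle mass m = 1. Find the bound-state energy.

The bound state is ψ(x) = √κ e^{−κ|x|}. The derivative jump ψ'(0⁺) − ψ'(0⁻) = −(2mλ/ℏ²)ψ(0) fixes κ = mλ/ℏ² = 4.040.
Then E = −ℏ²κ²/(2m) = −mλ²/(2ℏ²) = -8.161.

E = -8.16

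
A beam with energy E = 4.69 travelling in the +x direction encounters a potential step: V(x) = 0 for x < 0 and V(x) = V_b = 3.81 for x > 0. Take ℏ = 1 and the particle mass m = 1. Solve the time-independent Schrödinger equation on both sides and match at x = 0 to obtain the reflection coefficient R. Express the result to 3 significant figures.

The wavenumbers are k₁ = √(2mE)/ℏ = 3.063 on the left and k₂ = √(2m(E − V_b))/ℏ = 1.327 on the right.
Continuity of ψ and ψ′ at the step yields the reflection amplitude r = (k₁ − k₂)/(k₁ + k₂) = 0.3955; thus R = |r|² = 0.1564, T = 0.8436.

R = 0.156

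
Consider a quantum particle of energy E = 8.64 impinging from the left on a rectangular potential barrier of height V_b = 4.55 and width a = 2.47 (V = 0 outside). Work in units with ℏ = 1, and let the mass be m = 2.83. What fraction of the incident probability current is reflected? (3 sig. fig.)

R = 0.0550

Above the barrier the interior wavenumber is k₂ = √(2m(E − V_b))/ℏ = 4.811, giving phase k₂a = 11.88.
T = [1 + V_b² sin²(k₂a) / (4E(E − V_b))]⁻¹ = 1/1.058 = 0.945.
R = 1 − T = 0.0550.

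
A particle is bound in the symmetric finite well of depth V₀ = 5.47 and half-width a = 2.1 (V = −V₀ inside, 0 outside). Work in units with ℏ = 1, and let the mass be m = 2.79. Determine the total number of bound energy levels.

The dimensionless depth is z₀ = a√(2mV₀)/ℏ = 2.1 × √(30.52) = 11.60.
The even/odd transcendental equations gain one root per π/2 in z₀, giving N = 1 + ⌊2z₀/π⌋ = 1 + ⌊7.386⌋ = 8.

N = 8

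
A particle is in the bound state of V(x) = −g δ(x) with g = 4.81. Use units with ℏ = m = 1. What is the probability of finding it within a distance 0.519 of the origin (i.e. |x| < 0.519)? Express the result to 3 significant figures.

The normalised bound state is ψ = √κ e^{−κ|x|} with κ = mg/ℏ² = 4.810.
P(|x| < d) = ∫_{−d}^{d} κ e^{−2κ|x|} dx = 1 − e^{−2κd} = 1 − e^{−4.993} = 0.9932.

P = 0.993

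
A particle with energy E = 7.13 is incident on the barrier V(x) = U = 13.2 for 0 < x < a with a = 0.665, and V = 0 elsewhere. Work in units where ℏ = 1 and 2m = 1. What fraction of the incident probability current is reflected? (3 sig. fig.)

E < U: inside the barrier ψ ∝ e^{±κx} with κ = √(2m(U − E))/ℏ = 2.464.
κa = 1.638, sinh(κa) = 2.476.
Matching ψ, ψ′ at both faces gives T = [1 + U² sinh²(κa) / (4E(U − E))]⁻¹ = 1/7.172 = 0.139.
R = 1 − T = 0.861.

R = 0.861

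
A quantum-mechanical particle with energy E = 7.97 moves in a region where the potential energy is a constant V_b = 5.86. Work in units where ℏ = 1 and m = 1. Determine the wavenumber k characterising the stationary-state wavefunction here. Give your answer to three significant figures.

With E > V_b the solution is oscillatory, ψ ∝ e^{±ikx} with k = √(2m(E − V_b))/ℏ.
k = √(2 × 1 × 2.11) = 2.054.

k = 2.05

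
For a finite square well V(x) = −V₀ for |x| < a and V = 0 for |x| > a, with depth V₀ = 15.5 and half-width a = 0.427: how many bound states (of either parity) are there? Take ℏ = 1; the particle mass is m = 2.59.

The dimensionless depth is z₀ = a√(2mV₀)/ℏ = 0.427 × √(80.29) = 3.826.
A new bound state (alternating even/odd) appears each time z₀ passes a multiple of π/2, so N = ⌊2z₀/π⌋ + 1 = ⌊2.436⌋ + 1 = 3.

N = 3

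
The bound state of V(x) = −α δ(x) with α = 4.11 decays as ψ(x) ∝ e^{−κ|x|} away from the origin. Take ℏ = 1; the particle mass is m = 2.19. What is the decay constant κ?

Integrating the TISE across x = 0 gives the cusp condition ψ'(0⁺) − ψ'(0⁻) = −(2mα/ℏ²)ψ(0).
With ψ ∝ e^{−κ|x|} this yields −2κ = −2mα/ℏ², so κ = mα/ℏ² = 9.001.

κ = 9.00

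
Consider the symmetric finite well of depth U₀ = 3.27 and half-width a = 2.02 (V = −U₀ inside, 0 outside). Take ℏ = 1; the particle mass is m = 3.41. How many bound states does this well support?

The dimensionless depth is z₀ = a√(2mU₀)/ℏ = 2.02 × √(22.30) = 9.539.
A new bound state (alternating even/odd) appears each time z₀ passes a multiple of π/2, so N = ⌊2z₀/π⌋ + 1 = ⌊6.073⌋ + 1 = 7.

N = 7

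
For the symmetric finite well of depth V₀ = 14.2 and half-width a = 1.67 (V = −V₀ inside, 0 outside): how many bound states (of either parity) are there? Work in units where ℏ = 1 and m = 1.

N = 6

Define the well-strength parameter z₀ = (a/ℏ)√(2mV₀) = 1.67 × √(2·1·14.2) = 8.900.
A new bound state (alternating even/odd) appears each time z₀ passes a multiple of π/2, so N = ⌊2z₀/π⌋ + 1 = ⌊5.666⌋ + 1 = 6.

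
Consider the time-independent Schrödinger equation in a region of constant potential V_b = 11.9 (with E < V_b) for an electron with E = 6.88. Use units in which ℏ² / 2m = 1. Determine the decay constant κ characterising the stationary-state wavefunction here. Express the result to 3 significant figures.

κ = 2.24

Since E < V_b the TISE in this region is ψ'' = κ²ψ with κ = √(2m(V_b − E))/ℏ.
κ = √(2 × 0.5 × 5.02) = 2.241.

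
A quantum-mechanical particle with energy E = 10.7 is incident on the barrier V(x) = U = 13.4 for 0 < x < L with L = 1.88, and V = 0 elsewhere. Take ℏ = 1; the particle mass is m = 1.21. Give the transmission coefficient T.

E < U: inside the barrier ψ ∝ e^{±κx} with κ = √(2m(U − E))/ℏ = 2.556.
κL = 4.806, sinh(κL) = 61.09.
The exact tunnelling result is T⁻¹ = 1 + U² sinh²(κL) / [4E(U − E)] = 5800, so T = 0.000172.

T = 0.000172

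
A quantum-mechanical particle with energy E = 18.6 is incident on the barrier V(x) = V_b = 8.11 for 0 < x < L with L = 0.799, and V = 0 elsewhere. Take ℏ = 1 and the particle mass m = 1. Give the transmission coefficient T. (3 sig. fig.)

Above the barrier the interior wavenumber is k₂ = √(2m(E − V_b))/ℏ = 4.580, giving phase k₂L = 3.660.
Matching at both interfaces gives T⁻¹ = 1 + V_b² sin²(k₂L) / [4E(E − V_b)] = 1.021, hence T = 0.980.

T = 0.980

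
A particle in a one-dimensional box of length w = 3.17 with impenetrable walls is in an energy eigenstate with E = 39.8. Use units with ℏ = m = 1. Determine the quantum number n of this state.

For an infinite well E_n = n²π²ℏ²/(2mw²), so n = (w/πℏ)√(2mE).
n = (3.17/π) × √(2 × 1 × 39.8) = 9.003 → n = 9.

n = 9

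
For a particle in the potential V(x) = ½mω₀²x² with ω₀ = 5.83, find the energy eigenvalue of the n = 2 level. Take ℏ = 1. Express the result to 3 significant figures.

E = 14.6

Using E_n = (n + ½)ℏω₀: E_2 = 2.5 × 5.83 = 14.58.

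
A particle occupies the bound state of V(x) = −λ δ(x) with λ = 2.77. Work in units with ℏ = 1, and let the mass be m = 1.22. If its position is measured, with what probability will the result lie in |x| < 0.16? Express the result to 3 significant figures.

P = 0.661

The normalised bound state is ψ = √κ e^{−κ|x|} with κ = mλ/ℏ² = 3.379.
P(|x| < d) = ∫_{−d}^{d} κ e^{−2κ|x|} dx = 1 − e^{−2κd} = 1 − e^{−1.081} = 0.6609.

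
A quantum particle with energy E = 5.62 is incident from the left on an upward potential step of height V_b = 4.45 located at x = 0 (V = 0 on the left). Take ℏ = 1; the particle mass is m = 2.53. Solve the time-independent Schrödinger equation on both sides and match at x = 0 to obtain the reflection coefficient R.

The wavenumbers are k₁ = √(2mE)/ℏ = 5.333 on the left and k₂ = √(2m(E − V_b))/ℏ = 2.433 on the right.
Continuity of ψ and ψ′ at the step yields the reflection amplitude r = (k₁ − k₂)/(k₁ + k₂) = 0.3734; thus R = |r|² = 0.1394, T = 0.8606.

R = 0.139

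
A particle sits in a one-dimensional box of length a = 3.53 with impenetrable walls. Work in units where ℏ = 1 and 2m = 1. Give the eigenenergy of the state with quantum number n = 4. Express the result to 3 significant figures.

E = 12.7

The infinite-well eigenfunctions ψ_n = √(2/a) sin(nπx/a) vanish at both walls, giving E_n = n²π²ℏ²/(2ma²).
E_4 = 4² × π² / (2 × 0.5 × 3.53²) = 12.67.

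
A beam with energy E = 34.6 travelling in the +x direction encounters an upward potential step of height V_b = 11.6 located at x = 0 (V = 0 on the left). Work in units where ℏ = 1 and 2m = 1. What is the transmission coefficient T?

The wavenumbers are k₁ = √(2mE)/ℏ = 5.882 on the left and k₂ = √(2m(E − V_b))/ℏ = 4.796 on the right.
Continuity of ψ and ψ′ at the step yields the reflection amplitude r = (k₁ − k₂)/(k₁ + k₂) = 0.1017; thus R = |r|² = 0.01035, T = 0.9896.

T = 0.990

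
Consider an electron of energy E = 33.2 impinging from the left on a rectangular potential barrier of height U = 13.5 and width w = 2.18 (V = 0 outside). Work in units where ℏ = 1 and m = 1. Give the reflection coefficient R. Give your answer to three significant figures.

R = 0.0533

Above the barrier the interior wavenumber is k₂ = √(2m(E − U))/ℏ = 6.277, giving phase k₂w = 13.68.
T = [1 + U² sin²(k₂w) / (4E(E − U))]⁻¹ = 1/1.056 = 0.947.
R = 1 − T = 0.0533.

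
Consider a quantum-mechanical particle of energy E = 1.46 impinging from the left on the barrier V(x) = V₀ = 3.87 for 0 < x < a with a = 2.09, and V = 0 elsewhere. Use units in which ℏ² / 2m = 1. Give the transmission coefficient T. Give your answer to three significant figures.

T = 0.00570

E < V₀: inside the barrier ψ ∝ e^{±κx} with κ = √(2m(V₀ − E))/ℏ = 1.552.
κa = 3.245, sinh(κa) = 12.81.
The exact tunnelling result is T⁻¹ = 1 + V₀² sinh²(κa) / [4E(V₀ − E)] = 175.5, so T = 0.00570.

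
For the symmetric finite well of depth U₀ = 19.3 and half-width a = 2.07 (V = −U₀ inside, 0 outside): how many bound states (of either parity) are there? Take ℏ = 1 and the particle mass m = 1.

Define the well-strength parameter z₀ = (a/ℏ)√(2mU₀) = 2.07 × √(2·1·19.3) = 12.86.
A new bound state (alternating even/odd) appears each time z₀ passes a multiple of π/2, so N = ⌊2z₀/π⌋ + 1 = ⌊8.187⌋ + 1 = 9.

N = 9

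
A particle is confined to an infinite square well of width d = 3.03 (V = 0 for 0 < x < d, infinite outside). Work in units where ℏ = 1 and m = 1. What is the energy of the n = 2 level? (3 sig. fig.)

The infinite-well eigenfunctions ψ_n = √(2/d) sin(nπx/d) vanish at both walls, giving E_n = n²π²ℏ²/(2md²).
E_2 = 2² × π² / (2 × 1 × 3.03²) = 2.150.

E = 2.15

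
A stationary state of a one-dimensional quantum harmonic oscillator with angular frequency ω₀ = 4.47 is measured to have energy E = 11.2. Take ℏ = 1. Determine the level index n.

n = 2

Invert E_n = (n + ½)ℏω₀: n = E/ℏω₀ − ½ = 2.006, so n = 2.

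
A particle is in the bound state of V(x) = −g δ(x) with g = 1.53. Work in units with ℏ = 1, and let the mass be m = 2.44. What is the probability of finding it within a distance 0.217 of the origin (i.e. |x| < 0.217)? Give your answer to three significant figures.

P = 0.802

The normalised bound state is ψ = √κ e^{−κ|x|} with κ = mg/ℏ² = 3.733.
P(|x| < d) = ∫_{−d}^{d} κ e^{−2κ|x|} dx = 1 − e^{−2κd} = 1 − e^{−1.620} = 0.8021.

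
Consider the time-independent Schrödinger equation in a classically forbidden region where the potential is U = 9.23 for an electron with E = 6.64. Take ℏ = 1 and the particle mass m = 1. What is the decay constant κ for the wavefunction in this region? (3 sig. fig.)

κ = 2.28

Since E < U the TISE in this region is ψ'' = κ²ψ with κ = √(2m(U − E))/ℏ.
κ = √(2 × 1 × 2.59) = 2.276.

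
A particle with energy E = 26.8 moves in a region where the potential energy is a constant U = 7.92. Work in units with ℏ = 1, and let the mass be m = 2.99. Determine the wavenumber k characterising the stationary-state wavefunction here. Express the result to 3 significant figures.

With E > U the solution is oscillatory, ψ ∝ e^{±ikx} with k = √(2m(E − U))/ℏ.
k = √(2 × 2.99 × 18.88) = 10.63.

k = 10.6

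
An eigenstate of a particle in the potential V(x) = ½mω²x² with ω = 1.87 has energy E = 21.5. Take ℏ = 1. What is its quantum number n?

Invert E_n = (n + ½)ℏω: n = E/ℏω − ½ = 10.997, so n = 11.

n = 11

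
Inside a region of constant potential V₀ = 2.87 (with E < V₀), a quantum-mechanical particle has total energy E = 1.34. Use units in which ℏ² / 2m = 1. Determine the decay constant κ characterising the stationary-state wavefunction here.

κ = 1.24

Since E < V₀ the TISE in this region is ψ'' = κ²ψ with κ = √(2m(V₀ − E))/ℏ.
κ = √(2 × 0.5 × 1.53) = 1.237.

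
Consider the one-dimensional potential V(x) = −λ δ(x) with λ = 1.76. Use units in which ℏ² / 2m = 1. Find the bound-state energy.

For x ≠ 0 the bound state is ψ ∝ e^{−κ|x|}; integrating the TISE across the delta gives the cusp condition 2κ = 2mλ/ℏ², so κ = 0.8800.
Then E = −ℏ²κ²/(2m) = −mλ²/(2ℏ²) = -0.7744.

E = -0.774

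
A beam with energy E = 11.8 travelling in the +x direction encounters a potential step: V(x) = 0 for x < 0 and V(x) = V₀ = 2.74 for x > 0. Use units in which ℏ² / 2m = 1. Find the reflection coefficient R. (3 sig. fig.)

The wavenumbers are k₁ = √(2mE)/ℏ = 3.435 on the left and k₂ = √(2m(E − V₀))/ℏ = 3.010 on the right.
Continuity of ψ and ψ′ at the step yields the reflection amplitude r = (k₁ − k₂)/(k₁ + k₂) = 0.06596; thus R = |r|² = 0.004351, T = 0.9956.

R = 0.00435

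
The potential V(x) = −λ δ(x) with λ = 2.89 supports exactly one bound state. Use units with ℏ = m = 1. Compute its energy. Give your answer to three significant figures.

For x ≠ 0 the bound state is ψ ∝ e^{−κ|x|}; integrating the TISE across the delta gives the cusp condition 2κ = 2mλ/ℏ², so κ = 2.890.
Then E = −ℏ²κ²/(2m) = −mλ²/(2ℏ²) = -4.176.

E = -4.18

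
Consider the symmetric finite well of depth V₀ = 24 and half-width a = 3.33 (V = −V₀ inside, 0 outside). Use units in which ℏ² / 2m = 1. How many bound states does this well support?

Define the well-strength parameter z₀ = (a/ℏ)√(2mV₀) = 3.33 × √(2·0.5·24) = 16.31.
The even/odd transcendental equations gain one root per π/2 in z₀, giving N = 1 + ⌊2z₀/π⌋ = 1 + ⌊10.39⌋ = 11.

N = 11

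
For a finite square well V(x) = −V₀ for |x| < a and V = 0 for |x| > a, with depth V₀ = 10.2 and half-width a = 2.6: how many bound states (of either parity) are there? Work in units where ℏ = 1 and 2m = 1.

Define the well-strength parameter z₀ = (a/ℏ)√(2mV₀) = 2.6 × √(2·0.5·10.2) = 8.304.
The even/odd transcendental equations gain one root per π/2 in z₀, giving N = 1 + ⌊2z₀/π⌋ = 1 + ⌊5.286⌋ = 6.

N = 6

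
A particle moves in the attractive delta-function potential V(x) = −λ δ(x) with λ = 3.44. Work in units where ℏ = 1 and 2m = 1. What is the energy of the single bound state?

E = -2.96

The bound state is ψ(x) = √κ e^{−κ|x|}. The derivative jump ψ'(0⁺) − ψ'(0⁻) = −(2mλ/ℏ²)ψ(0) fixes κ = mλ/ℏ² = 1.720.
Then E = −ℏ²κ²/(2m) = −mλ²/(2ℏ²) = -2.958.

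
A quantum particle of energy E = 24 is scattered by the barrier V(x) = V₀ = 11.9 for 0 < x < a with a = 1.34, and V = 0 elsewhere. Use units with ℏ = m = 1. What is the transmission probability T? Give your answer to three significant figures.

E > V₀: inside the barrier k₂ = √(2m(E − V₀))/ℏ = 4.919, k₂a = 6.592.
T = [1 + V₀² sin²(k₂a) / (4E(E − V₀))]⁻¹ = 1/1.011 = 0.989.

T = 0.989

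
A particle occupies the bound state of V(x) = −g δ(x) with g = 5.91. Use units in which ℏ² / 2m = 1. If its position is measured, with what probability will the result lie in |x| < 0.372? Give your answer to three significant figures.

P = 0.889

The normalised bound state is ψ = √κ e^{−κ|x|} with κ = mg/ℏ² = 2.955.
P(|x| < d) = ∫_{−d}^{d} κ e^{−2κ|x|} dx = 1 − e^{−2κd} = 1 − e^{−2.199} = 0.8890.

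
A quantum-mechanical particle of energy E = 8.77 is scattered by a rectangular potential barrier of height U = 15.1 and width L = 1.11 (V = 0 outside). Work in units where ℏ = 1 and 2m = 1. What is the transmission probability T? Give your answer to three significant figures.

E < U: inside the barrier ψ ∝ e^{±κx} with κ = √(2m(U − E))/ℏ = 2.516.
κL = 2.793, sinh(κL) = 8.132.
Matching ψ, ψ′ at both faces gives T = [1 + U² sinh²(κL) / (4E(U − E))]⁻¹ = 1/68.90 = 0.0145.

T = 0.0145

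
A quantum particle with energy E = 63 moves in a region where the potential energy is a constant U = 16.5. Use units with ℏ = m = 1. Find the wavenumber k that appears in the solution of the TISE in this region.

With E > U the solution is oscillatory, ψ ∝ e^{±ikx} with k = √(2m(E − U))/ℏ.
k = √(2 × 1 × 46.5) = 9.644.

k = 9.64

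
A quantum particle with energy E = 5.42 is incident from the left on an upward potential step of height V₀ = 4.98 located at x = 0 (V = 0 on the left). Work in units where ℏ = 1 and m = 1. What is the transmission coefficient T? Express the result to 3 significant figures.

T = 0.690

On each side the TISE gives plane waves with k = √(2m(E − V))/ℏ: k₁ = √(2·1·5.42) = 3.292, k₂ = √(2·1·0.44) = 0.9381.
Matching ψ and ψ′ at x = 0 gives r = (k₁ − k₂)/(k₁ + k₂), so R = r² = 0.3097 and T = 1 − R = 0.6903.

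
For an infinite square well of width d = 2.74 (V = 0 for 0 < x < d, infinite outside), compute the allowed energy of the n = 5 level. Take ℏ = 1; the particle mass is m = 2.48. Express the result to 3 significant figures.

E = 6.63

Requiring ψ(0) = ψ(d) = 0 quantises k = nπ/d, hence E_n = ℏ²k²/2m = n²π²ℏ²/(2md²).
E_5 = 5² × π² / (2 × 2.48 × 2.74²) = 6.626.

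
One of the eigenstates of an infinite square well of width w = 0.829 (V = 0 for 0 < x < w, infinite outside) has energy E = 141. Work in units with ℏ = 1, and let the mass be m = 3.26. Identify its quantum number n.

n = 8

For an infinite well E_n = n²π²ℏ²/(2mw²), so n = (w/πℏ)√(2mE).
n = (0.829/π) × √(2 × 3.26 × 141) = 8.001 → n = 8.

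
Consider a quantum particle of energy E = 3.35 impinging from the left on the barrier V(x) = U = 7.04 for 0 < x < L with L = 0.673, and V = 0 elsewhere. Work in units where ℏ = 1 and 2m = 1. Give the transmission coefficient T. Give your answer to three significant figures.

Since E < U the interior solution is evanescent with decay constant κ = √(2m(U − E))/ℏ = 1.921.
κL = 1.293, sinh(κL) = 1.684.
Matching ψ, ψ′ at both faces gives T = [1 + U² sinh²(κL) / (4E(U − E))]⁻¹ = 1/3.843 = 0.260.

T = 0.260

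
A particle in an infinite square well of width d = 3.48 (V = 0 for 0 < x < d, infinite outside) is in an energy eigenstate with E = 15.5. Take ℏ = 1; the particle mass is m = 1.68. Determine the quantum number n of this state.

From E_n = n²π²ℏ²/(2md²) invert to n = √(2md²E)/(πℏ).
n = (3.48/π) × √(2 × 1.68 × 15.5) = 7.994 → n = 8.

n = 8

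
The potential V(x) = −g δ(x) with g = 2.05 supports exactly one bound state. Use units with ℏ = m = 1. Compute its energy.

E = -2.10

For x ≠ 0 the bound state is ψ ∝ e^{−κ|x|}; integrating the TISE across the delta gives the cusp condition 2κ = 2mg/ℏ², so κ = 2.050.
Then E = −ℏ²κ²/(2m) = −mg²/(2ℏ²) = -2.101.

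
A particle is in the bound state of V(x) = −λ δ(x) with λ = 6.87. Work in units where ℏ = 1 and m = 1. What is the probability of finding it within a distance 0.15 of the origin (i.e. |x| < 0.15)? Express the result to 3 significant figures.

The normalised bound state is ψ = √κ e^{−κ|x|} with κ = mλ/ℏ² = 6.870.
P(|x| < d) = ∫_{−d}^{d} κ e^{−2κ|x|} dx = 1 − e^{−2κd} = 1 − e^{−2.061} = 0.8727.

P = 0.873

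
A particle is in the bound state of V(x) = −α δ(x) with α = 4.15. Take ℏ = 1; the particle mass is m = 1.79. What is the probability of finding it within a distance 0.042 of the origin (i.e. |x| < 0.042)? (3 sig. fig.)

The normalised bound state is ψ = √κ e^{−κ|x|} with κ = mα/ℏ² = 7.429.
P(|x| < d) = ∫_{−d}^{d} κ e^{−2κ|x|} dx = 1 − e^{−2κd} = 1 − e^{−0.6240} = 0.4642.

P = 0.464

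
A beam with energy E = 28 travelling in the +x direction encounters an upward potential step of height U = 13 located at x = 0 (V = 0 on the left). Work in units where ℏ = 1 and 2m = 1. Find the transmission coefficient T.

The wavenumbers are k₁ = √(2mE)/ℏ = 5.292 on the left and k₂ = √(2m(E − U))/ℏ = 3.873 on the right.
Matching ψ and ψ′ at x = 0 gives r = (k₁ − k₂)/(k₁ + k₂), so R = r² = 0.02396 and T = 1 − R = 0.9760.

T = 0.976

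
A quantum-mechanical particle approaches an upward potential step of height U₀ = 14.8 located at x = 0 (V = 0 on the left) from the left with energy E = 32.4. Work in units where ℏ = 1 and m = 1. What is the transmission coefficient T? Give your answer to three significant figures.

T = 0.977

The wavenumbers are k₁ = √(2mE)/ℏ = 8.050 on the left and k₂ = √(2m(E − U₀))/ℏ = 5.933 on the right.
Continuity of ψ and ψ′ at the step yields the reflection amplitude r = (k₁ − k₂)/(k₁ + k₂) = 0.1514; thus R = |r|² = 0.02292, T = 0.9771.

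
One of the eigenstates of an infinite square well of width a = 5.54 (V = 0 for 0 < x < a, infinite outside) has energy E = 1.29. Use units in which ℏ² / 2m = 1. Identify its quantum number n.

From E_n = n²π²ℏ²/(2ma²) invert to n = √(2ma²E)/(πℏ).
n = (5.54/π) × √(2 × 0.5 × 1.29) = 2.003 → n = 2.

n = 2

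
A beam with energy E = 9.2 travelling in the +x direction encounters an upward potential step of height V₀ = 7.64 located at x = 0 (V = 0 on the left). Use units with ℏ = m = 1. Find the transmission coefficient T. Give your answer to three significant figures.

T = 0.826

The wavenumbers are k₁ = √(2mE)/ℏ = 4.290 on the left and k₂ = √(2m(E − V₀))/ℏ = 1.766 on the right.
Matching ψ and ψ′ at x = 0 gives r = (k₁ − k₂)/(k₁ + k₂), so R = r² = 0.1736 and T = 1 − R = 0.8264.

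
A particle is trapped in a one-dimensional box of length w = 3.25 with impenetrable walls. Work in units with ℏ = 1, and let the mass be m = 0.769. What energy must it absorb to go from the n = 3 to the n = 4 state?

E_n = n²π²ℏ²/(2mw²), so ΔE = (4² − 3²) π²ℏ²/(2mw²).
ΔE = 7 × π² / (2 × 0.769 × 3.25²) = 4.253.

ΔE = 4.25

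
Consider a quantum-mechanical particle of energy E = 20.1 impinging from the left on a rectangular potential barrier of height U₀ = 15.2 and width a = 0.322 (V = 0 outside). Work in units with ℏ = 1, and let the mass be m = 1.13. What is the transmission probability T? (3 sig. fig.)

E > U₀: inside the barrier k₂ = √(2m(E − U₀))/ℏ = 3.328, k₂a = 1.072.
T = [1 + U₀² sin²(k₂a) / (4E(E − U₀))]⁻¹ = 1/1.452 = 0.689.

T = 0.689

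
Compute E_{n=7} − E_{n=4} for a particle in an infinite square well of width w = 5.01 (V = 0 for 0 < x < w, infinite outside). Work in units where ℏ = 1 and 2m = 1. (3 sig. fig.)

ΔE = 13.0

E_n = n²π²ℏ²/(2mw²), so ΔE = (7² − 4²) π²ℏ²/(2mw²).
ΔE = 33 × π² / (2 × 0.5 × 5.01²) = 12.98.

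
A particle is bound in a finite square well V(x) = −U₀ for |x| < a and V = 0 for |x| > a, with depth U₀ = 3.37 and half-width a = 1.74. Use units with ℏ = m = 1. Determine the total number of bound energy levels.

N = 3

Define the well-strength parameter z₀ = (a/ℏ)√(2mU₀) = 1.74 × √(2·1·3.37) = 4.517.
A new bound state (alternating even/odd) appears each time z₀ passes a multiple of π/2, so N = ⌊2z₀/π⌋ + 1 = ⌊2.876⌋ + 1 = 3.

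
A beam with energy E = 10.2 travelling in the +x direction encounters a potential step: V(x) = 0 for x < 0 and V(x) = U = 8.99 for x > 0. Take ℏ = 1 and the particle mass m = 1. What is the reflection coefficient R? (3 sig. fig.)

R = 0.238

On each side the TISE gives plane waves with k = √(2m(E − V))/ℏ: k₁ = √(2·1·10.2) = 4.517, k₂ = √(2·1·1.21) = 1.556.
Continuity of ψ and ψ′ at the step yields the reflection amplitude r = (k₁ − k₂)/(k₁ + k₂) = 0.4876; thus R = |r|² = 0.2378, T = 0.7622.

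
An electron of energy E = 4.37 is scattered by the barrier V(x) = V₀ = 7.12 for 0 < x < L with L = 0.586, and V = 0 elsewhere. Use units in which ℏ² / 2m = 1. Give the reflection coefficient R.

R = 0.575

E < V₀: inside the barrier ψ ∝ e^{±κx} with κ = √(2m(V₀ − E))/ℏ = 1.658.
κL = 0.9718, sinh(κL) = 1.132.
The exact tunnelling result is T⁻¹ = 1 + V₀² sinh²(κL) / [4E(V₀ − E)] = 2.352, so T = 0.425.
R = 1 − T = 0.575.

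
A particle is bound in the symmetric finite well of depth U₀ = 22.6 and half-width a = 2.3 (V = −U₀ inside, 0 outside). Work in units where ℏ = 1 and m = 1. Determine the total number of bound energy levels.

N = 10

The dimensionless depth is z₀ = a√(2mU₀)/ℏ = 2.3 × √(45.20) = 15.46.
A new bound state (alternating even/odd) appears each time z₀ passes a multiple of π/2, so N = ⌊2z₀/π⌋ + 1 = ⌊9.844⌋ + 1 = 10.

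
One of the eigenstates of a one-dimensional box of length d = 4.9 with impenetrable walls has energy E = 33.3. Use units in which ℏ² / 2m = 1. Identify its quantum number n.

For an infinite well E_n = n²π²ℏ²/(2md²), so n = (d/πℏ)√(2mE).
n = (4.9/π) × √(2 × 0.5 × 33.3) = 9.001 → n = 9.

n = 9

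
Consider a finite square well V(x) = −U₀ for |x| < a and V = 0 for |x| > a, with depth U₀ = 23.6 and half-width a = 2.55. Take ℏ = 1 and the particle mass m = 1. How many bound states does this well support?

N = 12

Define the well-strength parameter z₀ = (a/ℏ)√(2mU₀) = 2.55 × √(2·1·23.6) = 17.52.
A new bound state (alternating even/odd) appears each time z₀ passes a multiple of π/2, so N = ⌊2z₀/π⌋ + 1 = ⌊11.15⌋ + 1 = 12.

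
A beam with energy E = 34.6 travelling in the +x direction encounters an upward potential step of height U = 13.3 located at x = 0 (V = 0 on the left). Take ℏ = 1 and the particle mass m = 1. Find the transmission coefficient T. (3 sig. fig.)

The wavenumbers are k₁ = √(2mE)/ℏ = 8.319 on the left and k₂ = √(2m(E − U))/ℏ = 6.527 on the right.
Continuity of ψ and ψ′ at the step yields the reflection amplitude r = (k₁ − k₂)/(k₁ + k₂) = 0.1207; thus R = |r|² = 0.01457, T = 0.9854.

T = 0.985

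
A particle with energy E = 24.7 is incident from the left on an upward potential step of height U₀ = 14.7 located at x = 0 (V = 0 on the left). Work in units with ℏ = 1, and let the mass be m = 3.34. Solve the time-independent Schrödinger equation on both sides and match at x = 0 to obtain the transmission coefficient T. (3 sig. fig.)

On each side the TISE gives plane waves with k = √(2m(E − V))/ℏ: k₁ = √(2·3.34·24.7) = 12.85, k₂ = √(2·3.34·10) = 8.173.
Matching ψ and ψ′ at x = 0 gives r = (k₁ − k₂)/(k₁ + k₂), so R = r² = 0.04941 and T = 1 − R = 0.9506.

T = 0.951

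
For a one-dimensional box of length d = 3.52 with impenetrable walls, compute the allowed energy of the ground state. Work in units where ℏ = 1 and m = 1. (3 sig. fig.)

The infinite-well eigenfunctions ψ_n = √(2/d) sin(nπx/d) vanish at both walls, giving E_n = n²π²ℏ²/(2md²).
E_1 = 1² × π² / (2 × 1 × 3.52²) = 0.3983.

E = 0.398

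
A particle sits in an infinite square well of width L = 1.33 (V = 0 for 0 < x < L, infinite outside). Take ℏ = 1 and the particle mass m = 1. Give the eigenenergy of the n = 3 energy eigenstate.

E = 25.1

The infinite-well eigenfunctions ψ_n = √(2/L) sin(nπx/L) vanish at both walls, giving E_n = n²π²ℏ²/(2mL²).
E_3 = 3² × π² / (2 × 1 × 1.33²) = 25.11.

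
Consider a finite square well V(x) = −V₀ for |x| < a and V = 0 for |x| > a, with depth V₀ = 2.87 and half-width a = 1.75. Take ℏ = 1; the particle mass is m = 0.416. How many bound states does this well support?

The dimensionless depth is z₀ = a√(2mV₀)/ℏ = 1.75 × √(2.388) = 2.704.
The even/odd transcendental equations gain one root per π/2 in z₀, giving N = 1 + ⌊2z₀/π⌋ = 1 + ⌊1.722⌋ = 2.

N = 2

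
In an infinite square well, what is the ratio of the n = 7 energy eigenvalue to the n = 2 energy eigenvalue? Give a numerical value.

Since E_n ∝ n², the ratio is (7/2)² = 12.25.

12.25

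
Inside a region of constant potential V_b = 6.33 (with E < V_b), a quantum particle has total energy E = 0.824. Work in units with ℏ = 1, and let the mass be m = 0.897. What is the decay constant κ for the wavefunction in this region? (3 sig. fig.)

Since E < V_b the TISE in this region is ψ'' = κ²ψ with κ = √(2m(V_b − E))/ℏ.
κ = √(2 × 0.897 × 5.506) = 3.143.

κ = 3.14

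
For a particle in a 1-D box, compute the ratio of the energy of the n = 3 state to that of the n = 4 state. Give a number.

E_n = n²π²ℏ²/(2mL²) so the ratio is n₂²/n₁² = 9/16 = 0.5625.

0.5625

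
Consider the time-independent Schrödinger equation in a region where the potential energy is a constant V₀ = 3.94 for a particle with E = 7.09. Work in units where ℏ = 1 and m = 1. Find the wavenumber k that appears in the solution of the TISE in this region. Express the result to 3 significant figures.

With E > V₀ the solution is oscillatory, ψ ∝ e^{±ikx} with k = √(2m(E − V₀))/ℏ.
k = √(2 × 1 × 3.15) = 2.510.

k = 2.51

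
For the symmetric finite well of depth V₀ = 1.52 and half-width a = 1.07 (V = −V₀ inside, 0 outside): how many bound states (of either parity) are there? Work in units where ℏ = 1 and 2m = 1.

The dimensionless depth is z₀ = a√(2mV₀)/ℏ = 1.07 × √(1.520) = 1.319.
The even/odd transcendental equations gain one root per π/2 in z₀, giving N = 1 + ⌊2z₀/π⌋ = 1 + ⌊0.8398⌋ = 1.

N = 1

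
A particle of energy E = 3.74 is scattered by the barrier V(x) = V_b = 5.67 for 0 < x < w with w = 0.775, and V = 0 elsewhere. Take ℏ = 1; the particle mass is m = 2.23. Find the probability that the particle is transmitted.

E < V_b: inside the barrier ψ ∝ e^{±κx} with κ = √(2m(V_b − E))/ℏ = 2.934.
κw = 2.274, sinh(κw) = 4.807.
The exact tunnelling result is T⁻¹ = 1 + V_b² sinh²(κw) / [4E(V_b − E)] = 26.72, so T = 0.0374.

T = 0.0374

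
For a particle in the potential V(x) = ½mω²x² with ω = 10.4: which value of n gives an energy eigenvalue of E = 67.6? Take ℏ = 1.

n = 6

E_n = ℏω(n + ½) ⇒ n = E/(ℏω) − ½ = 67.6/10.4 − 0.5 = 6.000 → n = 6.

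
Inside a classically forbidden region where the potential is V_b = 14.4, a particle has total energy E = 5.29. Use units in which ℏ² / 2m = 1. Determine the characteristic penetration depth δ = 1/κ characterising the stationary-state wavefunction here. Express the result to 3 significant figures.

δ = 0.331

Since E < V_b the TISE in this region is ψ'' = κ²ψ with κ = √(2m(V_b − E))/ℏ.
κ = √(2 × 0.5 × 9.11) = 3.018. The penetration depth is δ = 1/κ = 0.331.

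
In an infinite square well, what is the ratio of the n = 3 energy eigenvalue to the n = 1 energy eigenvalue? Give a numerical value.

E_n = n²π²ℏ²/(2mL²) so the ratio is n₂²/n₁² = 9/1 = 9.

9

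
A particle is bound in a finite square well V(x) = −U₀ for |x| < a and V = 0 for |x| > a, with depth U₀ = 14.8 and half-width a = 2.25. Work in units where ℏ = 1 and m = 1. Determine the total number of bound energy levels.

N = 8

Define the well-strength parameter z₀ = (a/ℏ)√(2mU₀) = 2.25 × √(2·1·14.8) = 12.24.
The even/odd transcendental equations gain one root per π/2 in z₀, giving N = 1 + ⌊2z₀/π⌋ = 1 + ⌊7.793⌋ = 8.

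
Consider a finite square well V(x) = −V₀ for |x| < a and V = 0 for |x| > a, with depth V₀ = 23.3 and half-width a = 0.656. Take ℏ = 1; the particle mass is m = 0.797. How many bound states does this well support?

The dimensionless depth is z₀ = a√(2mV₀)/ℏ = 0.656 × √(37.14) = 3.998.
A new bound state (alternating even/odd) appears each time z₀ passes a multiple of π/2, so N = ⌊2z₀/π⌋ + 1 = ⌊2.545⌋ + 1 = 3.

N = 3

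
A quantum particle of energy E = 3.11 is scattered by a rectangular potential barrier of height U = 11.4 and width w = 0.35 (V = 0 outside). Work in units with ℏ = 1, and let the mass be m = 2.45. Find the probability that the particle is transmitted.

T = 0.0362

E < U: inside the barrier ψ ∝ e^{±κx} with κ = √(2m(U − E))/ℏ = 6.373.
κw = 2.231, sinh(κw) = 4.600.
The exact tunnelling result is T⁻¹ = 1 + U² sinh²(κw) / [4E(U − E)] = 27.66, so T = 0.0362.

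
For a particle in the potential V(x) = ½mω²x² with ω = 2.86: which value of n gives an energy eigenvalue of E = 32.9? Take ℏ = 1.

E_n = ℏω(n + ½) ⇒ n = E/(ℏω) − ½ = 32.9/2.86 − 0.5 = 11.003 → n = 11.

n = 11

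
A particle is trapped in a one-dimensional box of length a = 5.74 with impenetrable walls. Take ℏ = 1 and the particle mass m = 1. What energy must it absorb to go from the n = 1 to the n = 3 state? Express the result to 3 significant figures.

ΔE = 1.20

E_n = n²π²ℏ²/(2ma²), so ΔE = (3² − 1²) π²ℏ²/(2ma²).
ΔE = 8 × π² / (2 × 1 × 5.74²) = 1.198.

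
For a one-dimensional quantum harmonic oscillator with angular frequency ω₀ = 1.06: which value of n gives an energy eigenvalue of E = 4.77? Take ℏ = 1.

E_n = ℏω₀(n + ½) ⇒ n = E/(ℏω₀) − ½ = 4.77/1.06 − 0.5 = 4.000 → n = 4.

n = 4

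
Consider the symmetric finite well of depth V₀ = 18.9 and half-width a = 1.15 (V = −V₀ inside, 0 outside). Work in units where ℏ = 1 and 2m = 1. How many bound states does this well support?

Define the well-strength parameter z₀ = (a/ℏ)√(2mV₀) = 1.15 × √(2·0.5·18.9) = 5.000.
A new bound state (alternating even/odd) appears each time z₀ passes a multiple of π/2, so N = ⌊2z₀/π⌋ + 1 = ⌊3.183⌋ + 1 = 4.

N = 4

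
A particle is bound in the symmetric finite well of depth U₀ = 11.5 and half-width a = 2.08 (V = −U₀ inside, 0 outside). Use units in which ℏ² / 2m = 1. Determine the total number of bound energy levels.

The dimensionless depth is z₀ = a√(2mU₀)/ℏ = 2.08 × √(11.50) = 7.054.
A new bound state (alternating even/odd) appears each time z₀ passes a multiple of π/2, so N = ⌊2z₀/π⌋ + 1 = ⌊4.490⌋ + 1 = 5.

N = 5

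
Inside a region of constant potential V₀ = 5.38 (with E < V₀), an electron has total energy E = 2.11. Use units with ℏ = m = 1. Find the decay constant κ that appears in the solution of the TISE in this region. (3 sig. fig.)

Since E < V₀ the TISE in this region is ψ'' = κ²ψ with κ = √(2m(V₀ − E))/ℏ.
κ = √(2 × 1 × 3.27) = 2.557.

κ = 2.56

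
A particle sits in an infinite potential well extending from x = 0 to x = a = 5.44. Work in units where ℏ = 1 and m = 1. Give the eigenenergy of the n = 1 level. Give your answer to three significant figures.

The infinite-well eigenfunctions ψ_n = √(2/a) sin(nπx/a) vanish at both walls, giving E_n = n²π²ℏ²/(2ma²).
E_1 = 1² × π² / (2 × 1 × 5.44²) = 0.1668.

E = 0.167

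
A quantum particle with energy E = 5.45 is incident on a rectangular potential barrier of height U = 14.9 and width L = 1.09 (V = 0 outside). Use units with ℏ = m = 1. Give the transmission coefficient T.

T = 0.000284

Since E < U the interior solution is evanescent with decay constant κ = √(2m(U − E))/ℏ = 4.347.
κL = 4.739, sinh(κL) = 57.14.
The exact tunnelling result is T⁻¹ = 1 + U² sinh²(κL) / [4E(U − E)] = 3519, so T = 0.000284.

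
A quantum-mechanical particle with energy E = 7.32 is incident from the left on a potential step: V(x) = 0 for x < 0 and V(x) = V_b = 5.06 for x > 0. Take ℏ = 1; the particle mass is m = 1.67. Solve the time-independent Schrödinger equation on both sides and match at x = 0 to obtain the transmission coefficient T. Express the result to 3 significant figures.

T = 0.918

On each side the TISE gives plane waves with k = √(2m(E − V))/ℏ: k₁ = √(2·1.67·7.32) = 4.945, k₂ = √(2·1.67·2.26) = 2.747.
Matching ψ and ψ′ at x = 0 gives r = (k₁ − k₂)/(k₁ + k₂), so R = r² = 0.08159 and T = 1 − R = 0.9184.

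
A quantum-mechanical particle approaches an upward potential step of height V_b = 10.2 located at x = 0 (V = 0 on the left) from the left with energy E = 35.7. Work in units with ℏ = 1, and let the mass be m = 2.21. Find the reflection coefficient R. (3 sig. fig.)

R = 0.00704

The wavenumbers are k₁ = √(2mE)/ℏ = 12.56 on the left and k₂ = √(2m(E − V_b))/ℏ = 10.62 on the right.
Continuity of ψ and ψ′ at the step yields the reflection amplitude r = (k₁ − k₂)/(k₁ + k₂) = 0.08392; thus R = |r|² = 0.007043, T = 0.9930.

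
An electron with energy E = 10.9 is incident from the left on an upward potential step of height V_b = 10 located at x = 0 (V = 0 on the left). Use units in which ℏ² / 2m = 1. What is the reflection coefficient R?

On each side the TISE gives plane waves with k = √(2m(E − V))/ℏ: k₁ = √(2·½·10.9) = 3.302, k₂ = √(2·½·0.9) = 0.9487.
Continuity of ψ and ψ′ at the step yields the reflection amplitude r = (k₁ − k₂)/(k₁ + k₂) = 0.5536; thus R = |r|² = 0.3065, T = 0.6935.

R = 0.306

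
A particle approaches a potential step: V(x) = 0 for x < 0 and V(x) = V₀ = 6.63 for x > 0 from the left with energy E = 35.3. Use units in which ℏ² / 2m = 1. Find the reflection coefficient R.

R = 0.00270

The wavenumbers are k₁ = √(2mE)/ℏ = 5.941 on the left and k₂ = √(2m(E − V₀))/ℏ = 5.354 on the right.
Matching ψ and ψ′ at x = 0 gives r = (k₁ − k₂)/(k₁ + k₂), so R = r² = 0.002700 and T = 1 − R = 0.9973.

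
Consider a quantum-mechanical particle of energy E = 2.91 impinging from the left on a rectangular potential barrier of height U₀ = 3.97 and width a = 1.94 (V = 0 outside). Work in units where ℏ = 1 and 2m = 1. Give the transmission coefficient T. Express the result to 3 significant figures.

Since E < U₀ the interior solution is evanescent with decay constant κ = √(2m(U₀ − E))/ℏ = 1.030.
κa = 1.997, sinh(κa) = 3.617.
The exact tunnelling result is T⁻¹ = 1 + U₀² sinh²(κa) / [4E(U₀ − E)] = 17.71, so T = 0.0565.

T = 0.0565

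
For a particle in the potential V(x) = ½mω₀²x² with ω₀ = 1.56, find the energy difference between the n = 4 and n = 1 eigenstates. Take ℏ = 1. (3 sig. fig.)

ΔE = 4.68

E_n = ℏω₀(n + ½), so ΔE = (4 − 1) ℏω₀ = 3 × 1.56 = 4.680.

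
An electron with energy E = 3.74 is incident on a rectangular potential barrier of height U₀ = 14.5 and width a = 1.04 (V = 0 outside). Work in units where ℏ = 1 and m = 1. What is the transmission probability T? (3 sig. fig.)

Since E < U₀ the interior solution is evanescent with decay constant κ = √(2m(U₀ − E))/ℏ = 4.639.
κa = 4.825, sinh(κa) = 62.26.
The exact tunnelling result is T⁻¹ = 1 + U₀² sinh²(κa) / [4E(U₀ − E)] = 5064, so T = 0.000197.

T = 0.000197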